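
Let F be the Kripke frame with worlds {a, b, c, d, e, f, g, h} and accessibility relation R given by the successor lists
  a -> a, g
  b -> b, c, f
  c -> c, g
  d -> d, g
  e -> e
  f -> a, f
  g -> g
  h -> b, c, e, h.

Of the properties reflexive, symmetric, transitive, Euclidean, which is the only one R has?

Reflexive: yes — every world is R-related to itself.
Symmetric: no — a R g but not g R a.
Transitive: no — b R c and c R g, but not b R g.
Euclidean: no — b R c and b R f, but not c R f.
Only reflexive holds.

reflexive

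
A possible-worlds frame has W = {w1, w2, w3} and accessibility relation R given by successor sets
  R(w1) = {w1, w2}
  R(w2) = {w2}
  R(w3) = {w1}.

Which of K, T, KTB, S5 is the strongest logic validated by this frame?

Reflexive (axiom T): no — w3 is not related to itself.
Symmetric (axiom B): no — w1 R w2 but not w2 R w1.
Euclidean (axiom 5): no — w1 R w2 and w1 R w1, but not w2 R w1.
So F validates K; T would additionally require R to be reflexive. The strongest is K.

K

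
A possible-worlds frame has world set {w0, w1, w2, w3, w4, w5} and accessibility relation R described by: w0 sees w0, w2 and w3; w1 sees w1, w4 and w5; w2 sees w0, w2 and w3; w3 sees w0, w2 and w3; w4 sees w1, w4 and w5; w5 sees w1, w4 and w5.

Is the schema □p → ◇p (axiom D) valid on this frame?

Yes

The schema D characterises exactly the serial frames.
Serial: yes — every world has a successor (e.g. w0 R w0).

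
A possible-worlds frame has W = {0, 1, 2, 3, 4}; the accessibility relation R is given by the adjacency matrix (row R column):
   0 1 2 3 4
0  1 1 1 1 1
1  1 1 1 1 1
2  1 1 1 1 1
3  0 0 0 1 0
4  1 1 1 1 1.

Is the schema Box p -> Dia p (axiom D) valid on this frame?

Yes

The schema D characterises exactly the serial frames.
Serial: yes — every world has a successor (e.g. 0 R 0).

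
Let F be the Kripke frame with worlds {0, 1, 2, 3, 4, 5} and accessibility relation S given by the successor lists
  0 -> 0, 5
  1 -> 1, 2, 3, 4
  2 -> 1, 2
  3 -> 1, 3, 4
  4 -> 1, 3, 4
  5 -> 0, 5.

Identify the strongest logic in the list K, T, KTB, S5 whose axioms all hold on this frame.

Reflexive (axiom T): yes — every world is S-related to itself.
Symmetric (axiom B): yes — every pair in S has its reverse in S.
Euclidean (axiom 5): no — 1 S 2 and 1 S 3, but not 2 S 3.
So F validates K, T, KTB; S5 would additionally require S to be Euclidean. The strongest is KTB.

KTB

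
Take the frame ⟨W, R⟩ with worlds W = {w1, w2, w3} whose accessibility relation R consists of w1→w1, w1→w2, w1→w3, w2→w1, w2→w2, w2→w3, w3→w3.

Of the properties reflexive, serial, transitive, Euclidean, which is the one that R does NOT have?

Euclidean

Reflexive: yes — every world is R-related to itself.
Serial: yes — every world has a successor (e.g. w1 R w1).
Transitive: yes — every two-step R-path is closed by a direct edge.
Euclidean: no — w1 R w3 and w1 R w2, but not w3 R w2.
Only Euclidean fails.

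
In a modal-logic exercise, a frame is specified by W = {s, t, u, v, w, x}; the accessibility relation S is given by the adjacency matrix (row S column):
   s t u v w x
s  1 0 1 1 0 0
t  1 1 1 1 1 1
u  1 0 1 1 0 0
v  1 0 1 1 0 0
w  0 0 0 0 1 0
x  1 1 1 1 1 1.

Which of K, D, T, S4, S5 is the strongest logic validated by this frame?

Serial (axiom D): yes — every world has a successor (e.g. s S s).
Reflexive (axiom T): yes — every world is S-related to itself.
Transitive (axiom 4): yes — every two-step S-path is closed by a direct edge.
Euclidean (axiom 5): no — t S s and t S w, but not s S w.
So F validates K, D, T, S4; S5 would additionally require S to be Euclidean. The strongest is S4.

S4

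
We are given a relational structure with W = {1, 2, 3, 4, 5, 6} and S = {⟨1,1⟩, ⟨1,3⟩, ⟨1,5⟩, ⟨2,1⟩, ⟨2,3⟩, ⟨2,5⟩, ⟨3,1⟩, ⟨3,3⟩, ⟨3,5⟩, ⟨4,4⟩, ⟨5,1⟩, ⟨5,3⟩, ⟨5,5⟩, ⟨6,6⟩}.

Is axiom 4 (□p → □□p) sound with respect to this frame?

The schema 4 characterises exactly the transitive frames.
Transitive: yes — every two-step S-path is closed by a direct edge.

Yes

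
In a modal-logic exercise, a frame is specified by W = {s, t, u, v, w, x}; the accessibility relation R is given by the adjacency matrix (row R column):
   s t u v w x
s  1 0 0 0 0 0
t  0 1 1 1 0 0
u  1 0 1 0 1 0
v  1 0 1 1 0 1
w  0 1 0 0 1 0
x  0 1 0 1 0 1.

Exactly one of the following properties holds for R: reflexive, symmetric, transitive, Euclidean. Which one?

reflexive

Reflexive: yes — every world is R-related to itself.
Symmetric: no — t R u but not u R t.
Transitive: no — t R u and u R s, but not t R s.
Euclidean: no — t R u and t R v, but not u R v.
Only reflexive holds.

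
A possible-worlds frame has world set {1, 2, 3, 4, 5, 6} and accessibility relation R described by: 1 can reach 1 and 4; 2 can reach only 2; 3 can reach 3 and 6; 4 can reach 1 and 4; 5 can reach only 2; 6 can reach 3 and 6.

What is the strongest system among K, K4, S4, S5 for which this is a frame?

K4

Transitive (axiom 4): yes — every two-step R-path is closed by a direct edge.
Reflexive (axiom T): no — 5 is not related to itself.
Euclidean (axiom 5): yes — any two successors of a common world are R-related.
So F validates K, K4; S4 would additionally require R to be reflexive. The strongest is K4.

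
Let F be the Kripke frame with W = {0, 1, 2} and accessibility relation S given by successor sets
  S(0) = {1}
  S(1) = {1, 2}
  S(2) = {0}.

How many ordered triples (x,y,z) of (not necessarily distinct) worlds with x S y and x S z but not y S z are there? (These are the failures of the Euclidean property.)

3

Enumerating: (1,2,1), (1,2,2), (2,0,0).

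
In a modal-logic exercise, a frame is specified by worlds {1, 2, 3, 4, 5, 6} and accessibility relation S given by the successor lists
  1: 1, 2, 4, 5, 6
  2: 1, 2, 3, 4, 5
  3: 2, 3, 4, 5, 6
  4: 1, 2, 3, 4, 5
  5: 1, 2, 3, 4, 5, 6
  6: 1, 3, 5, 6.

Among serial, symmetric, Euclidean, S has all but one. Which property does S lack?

Serial: yes — every world has a successor (e.g. 1 S 1).
Symmetric: yes — every pair in S has its reverse in S.
Euclidean: no — 1 S 2 and 1 S 6, but not 2 S 6.
Only Euclidean fails.

Euclidean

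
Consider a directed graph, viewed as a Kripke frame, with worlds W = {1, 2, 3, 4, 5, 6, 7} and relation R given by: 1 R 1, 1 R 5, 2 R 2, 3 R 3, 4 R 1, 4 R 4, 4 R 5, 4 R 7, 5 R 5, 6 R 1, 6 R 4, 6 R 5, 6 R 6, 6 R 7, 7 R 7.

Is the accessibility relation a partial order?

Reflexive: yes — every world is R-related to itself.
Transitive: yes — every two-step R-path is closed by a direct edge.
Antisymmetric: yes — no distinct pair is related both ways.
So R is a partial order.

Yes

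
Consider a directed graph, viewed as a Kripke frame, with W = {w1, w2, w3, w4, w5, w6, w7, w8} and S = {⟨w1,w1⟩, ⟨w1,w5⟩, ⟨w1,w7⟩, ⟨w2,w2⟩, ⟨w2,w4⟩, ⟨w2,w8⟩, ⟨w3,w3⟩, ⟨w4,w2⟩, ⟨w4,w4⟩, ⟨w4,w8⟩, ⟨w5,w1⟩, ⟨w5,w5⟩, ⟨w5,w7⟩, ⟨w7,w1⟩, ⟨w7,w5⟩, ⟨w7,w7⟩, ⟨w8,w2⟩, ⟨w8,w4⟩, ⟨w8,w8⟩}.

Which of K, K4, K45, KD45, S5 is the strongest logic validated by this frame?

K45

Transitive (axiom 4): yes — every two-step S-path is closed by a direct edge.
Euclidean (axiom 5): yes — any two successors of a common world are S-related.
Serial (axiom D): no — w6 has no S-successor.
Reflexive (axiom T): no — w6 is not related to itself.
So F validates K, K4, K45; KD45 would additionally require S to be serial. The strongest is K45.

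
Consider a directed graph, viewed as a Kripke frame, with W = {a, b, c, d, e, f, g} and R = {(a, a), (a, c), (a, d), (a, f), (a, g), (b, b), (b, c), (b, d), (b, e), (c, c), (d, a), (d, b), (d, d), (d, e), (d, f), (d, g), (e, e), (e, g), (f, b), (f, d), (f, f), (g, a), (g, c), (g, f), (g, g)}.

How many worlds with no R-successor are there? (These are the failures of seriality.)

R is serial; there are no such worlds.

0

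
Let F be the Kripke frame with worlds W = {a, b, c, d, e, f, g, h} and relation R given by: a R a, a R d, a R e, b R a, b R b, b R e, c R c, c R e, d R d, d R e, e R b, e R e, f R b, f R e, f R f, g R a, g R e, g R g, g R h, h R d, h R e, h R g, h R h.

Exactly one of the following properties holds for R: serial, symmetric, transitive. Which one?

Serial: yes — every world has a successor (e.g. a R a).
Symmetric: no — a R d but not d R a.
Transitive: no — a R e and e R b, but not a R b.
Only serial holds.

serial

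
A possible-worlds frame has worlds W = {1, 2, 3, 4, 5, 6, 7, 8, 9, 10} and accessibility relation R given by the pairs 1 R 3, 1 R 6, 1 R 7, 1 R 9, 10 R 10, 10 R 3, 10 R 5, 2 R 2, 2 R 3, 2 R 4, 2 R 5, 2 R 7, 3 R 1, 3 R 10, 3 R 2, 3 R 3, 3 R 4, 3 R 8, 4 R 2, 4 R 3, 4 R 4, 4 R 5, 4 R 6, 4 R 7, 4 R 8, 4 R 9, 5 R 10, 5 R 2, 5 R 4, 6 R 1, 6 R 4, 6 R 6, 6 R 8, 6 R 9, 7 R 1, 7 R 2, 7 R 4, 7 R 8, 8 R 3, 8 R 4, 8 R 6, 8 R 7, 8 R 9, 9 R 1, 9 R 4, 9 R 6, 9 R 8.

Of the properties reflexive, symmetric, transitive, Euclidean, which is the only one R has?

Reflexive: no — 1 is not related to itself.
Symmetric: yes — every pair in R has its reverse in R.
Transitive: no — 1 R 3 and 3 R 10, but not 1 R 10.
Euclidean: no — 1 R 3 and 1 R 6, but not 3 R 6.
Only symmetric holds.

symmetric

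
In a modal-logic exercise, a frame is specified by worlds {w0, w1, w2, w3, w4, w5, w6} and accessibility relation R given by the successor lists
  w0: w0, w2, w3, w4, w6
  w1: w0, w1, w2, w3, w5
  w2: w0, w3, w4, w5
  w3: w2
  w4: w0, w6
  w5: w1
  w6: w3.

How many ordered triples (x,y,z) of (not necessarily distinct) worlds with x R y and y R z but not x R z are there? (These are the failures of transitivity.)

Enumerating: (w0,w2,w5), (w1,w0,w4), (w1,w0,w6), (w1,w2,w4), (w2,w0,w2), (w2,w0,w6), (w2,w3,w2), (w2,w4,w6), (w2,w5,w1), (w3,w2,w0), (w3,w2,w3), (w3,w2,w4), … and 10 more.
Total: 22.

22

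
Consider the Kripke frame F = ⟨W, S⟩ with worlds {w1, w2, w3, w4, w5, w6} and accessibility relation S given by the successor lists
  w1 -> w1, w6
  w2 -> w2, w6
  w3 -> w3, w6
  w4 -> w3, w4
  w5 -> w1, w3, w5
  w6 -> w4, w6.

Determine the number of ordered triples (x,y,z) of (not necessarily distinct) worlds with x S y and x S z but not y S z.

9

Enumerating: (w1,w6,w1), (w2,w6,w2), (w3,w6,w3), (w4,w3,w4), (w5,w1,w3), (w5,w1,w5), (w5,w3,w1), (w5,w3,w5), (w6,w4,w6).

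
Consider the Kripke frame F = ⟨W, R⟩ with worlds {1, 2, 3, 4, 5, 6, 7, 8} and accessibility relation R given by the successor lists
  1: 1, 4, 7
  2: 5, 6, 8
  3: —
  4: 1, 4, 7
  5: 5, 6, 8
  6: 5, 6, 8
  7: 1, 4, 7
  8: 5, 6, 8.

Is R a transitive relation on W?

Yes

Transitive: yes — every two-step R-path is closed by a direct edge.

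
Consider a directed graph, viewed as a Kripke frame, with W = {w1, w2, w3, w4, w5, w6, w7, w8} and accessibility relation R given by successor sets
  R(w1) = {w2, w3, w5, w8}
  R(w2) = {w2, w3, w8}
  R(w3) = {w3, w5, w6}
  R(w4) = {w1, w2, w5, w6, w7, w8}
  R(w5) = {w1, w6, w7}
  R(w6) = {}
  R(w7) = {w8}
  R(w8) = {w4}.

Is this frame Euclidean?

Euclidean: no — w1 R w2 and w1 R w5, but not w2 R w5.

No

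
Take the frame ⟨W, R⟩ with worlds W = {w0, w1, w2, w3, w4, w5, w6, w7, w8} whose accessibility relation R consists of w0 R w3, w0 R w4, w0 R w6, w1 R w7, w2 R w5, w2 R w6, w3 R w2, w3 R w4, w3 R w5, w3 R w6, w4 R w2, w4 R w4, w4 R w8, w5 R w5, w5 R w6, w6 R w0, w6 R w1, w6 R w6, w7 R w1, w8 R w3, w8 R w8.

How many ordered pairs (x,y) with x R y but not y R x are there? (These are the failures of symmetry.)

Enumerating: (w0,w3), (w0,w4), (w2,w5), (w2,w6), (w3,w2), (w3,w4), (w3,w5), (w3,w6), (w4,w2), (w4,w8), (w5,w6), (w6,w1), (w8,w3).

13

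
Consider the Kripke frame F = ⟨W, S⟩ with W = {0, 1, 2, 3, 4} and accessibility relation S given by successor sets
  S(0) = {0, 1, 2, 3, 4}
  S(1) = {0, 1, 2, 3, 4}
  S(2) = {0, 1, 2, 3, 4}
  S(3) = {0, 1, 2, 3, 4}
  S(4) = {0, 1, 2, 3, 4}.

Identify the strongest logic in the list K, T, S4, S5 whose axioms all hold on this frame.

S5

Reflexive (axiom T): yes — every world is S-related to itself.
Transitive (axiom 4): yes — every two-step S-path is closed by a direct edge.
Euclidean (axiom 5): yes — any two successors of a common world are S-related.
So F validates K, T, S4, S5. The strongest is S5.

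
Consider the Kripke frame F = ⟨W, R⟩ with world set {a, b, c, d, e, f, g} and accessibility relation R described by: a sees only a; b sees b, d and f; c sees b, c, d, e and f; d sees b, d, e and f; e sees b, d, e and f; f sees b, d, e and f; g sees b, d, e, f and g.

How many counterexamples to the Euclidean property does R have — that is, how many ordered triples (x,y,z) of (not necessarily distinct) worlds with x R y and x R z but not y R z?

13

Enumerating: (c,b,c), (c,b,e), (c,d,c), (c,e,c), (c,f,c), (d,b,e), (e,b,e), (f,b,e), (g,b,e), (g,b,g), (g,d,g), (g,e,g), (g,f,g).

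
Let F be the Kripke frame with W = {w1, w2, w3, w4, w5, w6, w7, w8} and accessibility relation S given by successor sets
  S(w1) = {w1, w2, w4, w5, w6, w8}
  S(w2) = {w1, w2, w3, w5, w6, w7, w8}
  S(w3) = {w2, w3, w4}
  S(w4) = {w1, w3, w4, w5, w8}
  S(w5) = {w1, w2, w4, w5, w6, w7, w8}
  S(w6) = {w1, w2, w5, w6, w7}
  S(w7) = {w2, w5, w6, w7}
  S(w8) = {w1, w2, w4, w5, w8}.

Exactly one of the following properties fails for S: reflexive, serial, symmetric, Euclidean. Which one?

Euclidean

Reflexive: yes — every world is S-related to itself.
Serial: yes — every world has a successor (e.g. w1 S w1).
Symmetric: yes — every pair in S has its reverse in S.
Euclidean: no — w1 S w2 and w1 S w4, but not w2 S w4.
Only Euclidean fails.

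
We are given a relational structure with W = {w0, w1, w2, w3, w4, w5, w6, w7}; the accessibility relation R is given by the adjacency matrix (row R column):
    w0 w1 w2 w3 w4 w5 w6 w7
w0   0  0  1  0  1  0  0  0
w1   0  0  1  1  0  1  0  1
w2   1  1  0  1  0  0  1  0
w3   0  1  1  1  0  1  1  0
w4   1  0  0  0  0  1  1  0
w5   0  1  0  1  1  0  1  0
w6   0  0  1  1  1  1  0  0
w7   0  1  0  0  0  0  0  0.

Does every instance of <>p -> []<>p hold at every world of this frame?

No

By correspondence theory, 5 is valid on a frame iff R is Euclidean.
Euclidean: no — w0 R w2 and w0 R w4, but not w2 R w4.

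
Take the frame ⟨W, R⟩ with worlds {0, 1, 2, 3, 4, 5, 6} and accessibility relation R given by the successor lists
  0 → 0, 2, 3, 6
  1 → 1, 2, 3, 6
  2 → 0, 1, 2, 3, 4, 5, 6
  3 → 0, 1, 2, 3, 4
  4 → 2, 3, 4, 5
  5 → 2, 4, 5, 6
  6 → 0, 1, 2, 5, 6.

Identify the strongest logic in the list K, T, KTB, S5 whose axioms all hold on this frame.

Reflexive (axiom T): yes — every world is R-related to itself.
Symmetric (axiom B): yes — every pair in R has its reverse in R.
Euclidean (axiom 5): no — 0 R 3 and 0 R 6, but not 3 R 6.
So F validates K, T, KTB; S5 would additionally require R to be Euclidean. The strongest is KTB.

KTB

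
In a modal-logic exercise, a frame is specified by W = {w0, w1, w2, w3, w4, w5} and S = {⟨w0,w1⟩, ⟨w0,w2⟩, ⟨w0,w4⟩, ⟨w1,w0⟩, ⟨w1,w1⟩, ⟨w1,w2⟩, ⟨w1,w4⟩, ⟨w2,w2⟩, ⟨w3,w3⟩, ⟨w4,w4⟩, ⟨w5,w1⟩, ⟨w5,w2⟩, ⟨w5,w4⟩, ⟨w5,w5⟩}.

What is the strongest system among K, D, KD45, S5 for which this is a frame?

D

Serial (axiom D): yes — every world has a successor (e.g. w0 S w1).
Euclidean (axiom 5): no — w0 S w2 and w0 S w1, but not w2 S w1.
Transitive (axiom 4): no — w5 S w1 and w1 S w0, but not w5 S w0.
Reflexive (axiom T): no — w0 is not related to itself.
So F validates K, D; KD45 would additionally require S to be Euclidean and transitive. The strongest is D.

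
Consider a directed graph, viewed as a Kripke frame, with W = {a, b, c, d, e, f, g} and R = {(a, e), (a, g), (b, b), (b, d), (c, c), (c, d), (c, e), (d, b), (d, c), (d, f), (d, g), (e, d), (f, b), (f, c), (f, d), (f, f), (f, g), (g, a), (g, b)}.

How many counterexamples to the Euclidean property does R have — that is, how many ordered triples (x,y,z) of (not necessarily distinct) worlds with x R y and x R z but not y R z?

Enumerating: (a,e,e), (a,e,g), (a,g,e), (a,g,g), (b,d,d), (c,d,d), (c,d,e), (c,e,c), (c,e,e), (d,b,c), (d,b,f), (d,b,g), … and 21 more.
Total: 33.

33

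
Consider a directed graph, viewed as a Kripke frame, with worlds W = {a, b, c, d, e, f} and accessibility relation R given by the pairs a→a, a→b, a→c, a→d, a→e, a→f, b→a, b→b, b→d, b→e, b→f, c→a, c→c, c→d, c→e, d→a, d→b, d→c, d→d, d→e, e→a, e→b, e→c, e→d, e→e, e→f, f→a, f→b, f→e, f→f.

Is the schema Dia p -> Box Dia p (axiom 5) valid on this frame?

Axiom 5 corresponds to the accessibility relation being Euclidean.
Euclidean: no — a R b and a R c, but not b R c.

No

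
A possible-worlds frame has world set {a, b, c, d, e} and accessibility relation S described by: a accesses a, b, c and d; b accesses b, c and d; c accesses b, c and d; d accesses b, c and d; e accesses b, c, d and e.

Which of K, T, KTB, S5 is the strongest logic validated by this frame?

Reflexive (axiom T): yes — every world is S-related to itself.
Symmetric (axiom B): no — a S b but not b S a.
Euclidean (axiom 5): no — a S b and a S a, but not b S a.
So F validates K, T; KTB would additionally require S to be symmetric. The strongest is T.

T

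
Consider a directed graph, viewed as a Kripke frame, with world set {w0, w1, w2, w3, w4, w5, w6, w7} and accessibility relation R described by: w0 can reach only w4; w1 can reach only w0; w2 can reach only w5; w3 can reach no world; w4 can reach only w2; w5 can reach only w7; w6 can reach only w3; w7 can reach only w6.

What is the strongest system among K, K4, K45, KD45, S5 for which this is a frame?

Transitive (axiom 4): no — w0 R w4 and w4 R w2, but not w0 R w2.
Euclidean (axiom 5): no — w0 R w4 and w0 R w4, but not w4 R w4.
Serial (axiom D): no — w3 has no R-successor.
Reflexive (axiom T): no — w0 is not related to itself.
So F validates K; K4 would additionally require R to be transitive. The strongest is K.

K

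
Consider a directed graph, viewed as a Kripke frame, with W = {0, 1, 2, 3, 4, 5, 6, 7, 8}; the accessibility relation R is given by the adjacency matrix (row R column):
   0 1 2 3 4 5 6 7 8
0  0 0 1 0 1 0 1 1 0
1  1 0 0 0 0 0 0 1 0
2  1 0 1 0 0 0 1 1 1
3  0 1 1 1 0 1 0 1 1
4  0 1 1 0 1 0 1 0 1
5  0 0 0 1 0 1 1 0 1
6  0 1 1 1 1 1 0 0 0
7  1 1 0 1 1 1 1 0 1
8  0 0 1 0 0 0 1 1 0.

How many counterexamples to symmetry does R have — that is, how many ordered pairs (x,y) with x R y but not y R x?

Enumerating: (0,4), (0,6), (1,0), (2,7), (3,1), (3,2), (3,8), (4,1), (4,2), (4,8), (5,8), (6,1), (6,3), (7,4), (7,5), (7,6), (8,6).

17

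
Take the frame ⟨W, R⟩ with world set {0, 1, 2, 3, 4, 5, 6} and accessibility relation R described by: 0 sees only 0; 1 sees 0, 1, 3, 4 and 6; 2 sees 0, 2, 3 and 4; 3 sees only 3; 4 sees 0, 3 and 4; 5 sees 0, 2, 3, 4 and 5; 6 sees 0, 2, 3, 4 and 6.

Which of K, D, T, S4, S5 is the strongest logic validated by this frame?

Serial (axiom D): yes — every world has a successor (e.g. 0 R 0).
Reflexive (axiom T): yes — every world is R-related to itself.
Transitive (axiom 4): no — 1 R 6 and 6 R 2, but not 1 R 2.
Euclidean (axiom 5): no — 1 R 0 and 1 R 3, but not 0 R 3.
So F validates K, D, T; S4 would additionally require R to be transitive. The strongest is T.

T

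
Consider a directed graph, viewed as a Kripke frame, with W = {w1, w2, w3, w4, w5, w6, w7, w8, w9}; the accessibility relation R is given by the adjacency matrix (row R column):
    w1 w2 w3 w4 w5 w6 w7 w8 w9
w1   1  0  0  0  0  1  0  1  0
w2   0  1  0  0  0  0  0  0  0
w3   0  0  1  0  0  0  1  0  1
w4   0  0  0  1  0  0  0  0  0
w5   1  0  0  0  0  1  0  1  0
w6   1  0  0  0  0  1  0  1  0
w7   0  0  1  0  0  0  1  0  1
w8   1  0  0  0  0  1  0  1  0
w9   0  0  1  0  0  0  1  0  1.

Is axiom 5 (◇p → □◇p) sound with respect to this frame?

By correspondence theory, 5 is valid on a frame iff R is Euclidean.
Euclidean: yes — any two successors of a common world are R-related.

Yes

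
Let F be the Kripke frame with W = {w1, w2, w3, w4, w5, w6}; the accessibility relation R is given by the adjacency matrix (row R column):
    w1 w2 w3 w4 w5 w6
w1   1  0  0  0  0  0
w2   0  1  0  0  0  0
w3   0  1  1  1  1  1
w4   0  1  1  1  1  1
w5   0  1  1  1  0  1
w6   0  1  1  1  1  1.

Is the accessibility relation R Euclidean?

Euclidean: no — w3 R w2 and w3 R w4, but not w2 R w4.

No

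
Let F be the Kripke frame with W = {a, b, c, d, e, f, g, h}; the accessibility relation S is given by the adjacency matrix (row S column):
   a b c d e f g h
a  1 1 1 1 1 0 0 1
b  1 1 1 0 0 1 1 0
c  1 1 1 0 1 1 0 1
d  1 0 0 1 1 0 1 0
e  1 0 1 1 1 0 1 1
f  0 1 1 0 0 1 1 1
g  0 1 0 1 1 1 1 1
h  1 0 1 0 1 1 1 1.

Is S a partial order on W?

Reflexive: yes — every world is S-related to itself.
Transitive: no — a S b and b S f, but not a S f.
Antisymmetric: no — a S b and b S a with a ≠ b.
So S is not a partial order.

No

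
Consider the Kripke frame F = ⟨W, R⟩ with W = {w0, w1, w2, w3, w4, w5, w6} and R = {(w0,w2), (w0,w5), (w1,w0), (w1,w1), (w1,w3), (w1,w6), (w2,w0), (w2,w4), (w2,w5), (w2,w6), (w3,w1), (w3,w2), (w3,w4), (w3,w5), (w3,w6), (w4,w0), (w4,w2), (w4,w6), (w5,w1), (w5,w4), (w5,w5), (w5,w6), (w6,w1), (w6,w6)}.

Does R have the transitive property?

No

Transitive: no — w0 R w2 and w2 R w4, but not w0 R w4.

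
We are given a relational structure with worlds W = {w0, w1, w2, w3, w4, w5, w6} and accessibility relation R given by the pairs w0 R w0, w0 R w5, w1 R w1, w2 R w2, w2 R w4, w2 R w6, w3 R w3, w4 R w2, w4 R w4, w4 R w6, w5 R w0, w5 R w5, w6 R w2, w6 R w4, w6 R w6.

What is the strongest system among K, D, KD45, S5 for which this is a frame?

Serial (axiom D): yes — every world has a successor (e.g. w0 R w0).
Euclidean (axiom 5): yes — any two successors of a common world are R-related.
Transitive (axiom 4): yes — every two-step R-path is closed by a direct edge.
Reflexive (axiom T): yes — every world is R-related to itself.
So F validates K, D, KD45, S5. The strongest is S5.

S5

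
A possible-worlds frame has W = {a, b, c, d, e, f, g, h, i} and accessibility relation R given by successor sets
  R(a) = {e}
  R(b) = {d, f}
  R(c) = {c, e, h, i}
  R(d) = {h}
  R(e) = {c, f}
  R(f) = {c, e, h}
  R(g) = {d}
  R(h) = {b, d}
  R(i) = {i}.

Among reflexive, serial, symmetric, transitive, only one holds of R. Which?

Reflexive: no — a is not related to itself.
Serial: yes — every world has a successor (e.g. a R e).
Symmetric: no — a R e but not e R a.
Transitive: no — a R e and e R c, but not a R c.
Only serial holds.

serial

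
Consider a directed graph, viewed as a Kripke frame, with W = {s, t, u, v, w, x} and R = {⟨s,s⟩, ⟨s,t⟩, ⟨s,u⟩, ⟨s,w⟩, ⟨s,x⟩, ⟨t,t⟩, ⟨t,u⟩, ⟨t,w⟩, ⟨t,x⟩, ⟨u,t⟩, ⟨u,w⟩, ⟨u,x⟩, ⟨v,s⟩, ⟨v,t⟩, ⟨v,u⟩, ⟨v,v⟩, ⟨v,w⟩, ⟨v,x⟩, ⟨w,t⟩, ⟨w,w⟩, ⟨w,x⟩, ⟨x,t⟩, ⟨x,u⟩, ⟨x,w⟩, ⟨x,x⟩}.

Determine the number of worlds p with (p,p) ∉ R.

Enumerating: u.

1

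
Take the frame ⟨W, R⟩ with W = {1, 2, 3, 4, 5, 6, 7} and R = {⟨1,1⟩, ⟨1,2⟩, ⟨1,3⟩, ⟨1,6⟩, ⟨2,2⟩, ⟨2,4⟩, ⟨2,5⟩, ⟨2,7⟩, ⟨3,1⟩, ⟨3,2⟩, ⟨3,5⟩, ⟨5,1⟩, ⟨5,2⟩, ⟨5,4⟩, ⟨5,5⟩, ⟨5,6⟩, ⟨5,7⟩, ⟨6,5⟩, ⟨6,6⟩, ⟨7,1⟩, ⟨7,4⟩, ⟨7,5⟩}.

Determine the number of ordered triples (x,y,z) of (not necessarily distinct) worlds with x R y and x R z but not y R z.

Enumerating: (1,2,1), (1,2,3), (1,2,6), (1,3,3), (1,3,6), (1,6,1), (1,6,2), (1,6,3), (2,4,2), (2,4,4), (2,4,5), (2,4,7), … and 27 more.
Total: 39.

39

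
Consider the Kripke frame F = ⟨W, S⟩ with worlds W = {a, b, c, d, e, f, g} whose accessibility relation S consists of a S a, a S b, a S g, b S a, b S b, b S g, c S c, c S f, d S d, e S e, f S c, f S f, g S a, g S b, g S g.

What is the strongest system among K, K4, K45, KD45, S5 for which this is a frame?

S5

Transitive (axiom 4): yes — every two-step S-path is closed by a direct edge.
Euclidean (axiom 5): yes — any two successors of a common world are S-related.
Serial (axiom D): yes — every world has a successor (e.g. a S a).
Reflexive (axiom T): yes — every world is S-related to itself.
So F validates K, K4, K45, KD45, S5. The strongest is S5.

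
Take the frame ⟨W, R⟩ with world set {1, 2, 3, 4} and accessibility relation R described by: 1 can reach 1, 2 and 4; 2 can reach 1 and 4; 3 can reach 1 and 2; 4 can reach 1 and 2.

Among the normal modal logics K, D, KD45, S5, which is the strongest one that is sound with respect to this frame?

Serial (axiom D): yes — every world has a successor (e.g. 1 R 1).
Euclidean (axiom 5): no — 1 R 2 and 1 R 2, but not 2 R 2.
Transitive (axiom 4): no — 3 R 1 and 1 R 4, but not 3 R 4.
Reflexive (axiom T): no — 2 is not related to itself.
So F validates K, D; KD45 would additionally require R to be Euclidean and transitive. The strongest is D.

D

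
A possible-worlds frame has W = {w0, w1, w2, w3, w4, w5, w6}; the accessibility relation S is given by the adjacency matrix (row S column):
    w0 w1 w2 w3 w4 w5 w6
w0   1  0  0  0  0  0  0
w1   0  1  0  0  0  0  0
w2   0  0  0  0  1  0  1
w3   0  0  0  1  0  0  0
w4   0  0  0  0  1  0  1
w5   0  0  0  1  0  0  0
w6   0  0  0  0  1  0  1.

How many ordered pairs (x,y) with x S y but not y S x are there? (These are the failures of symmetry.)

3

Enumerating: (w2,w4), (w2,w6), (w5,w3).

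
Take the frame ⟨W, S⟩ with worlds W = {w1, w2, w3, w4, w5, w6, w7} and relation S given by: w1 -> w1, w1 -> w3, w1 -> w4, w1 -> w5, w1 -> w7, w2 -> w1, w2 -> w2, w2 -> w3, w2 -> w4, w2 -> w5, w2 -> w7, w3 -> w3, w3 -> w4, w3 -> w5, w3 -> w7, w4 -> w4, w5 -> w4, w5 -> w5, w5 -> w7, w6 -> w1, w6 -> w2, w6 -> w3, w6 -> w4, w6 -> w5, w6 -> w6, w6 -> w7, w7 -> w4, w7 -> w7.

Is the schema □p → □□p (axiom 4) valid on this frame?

By correspondence theory, 4 is valid on a frame iff S is transitive.
Transitive: yes — every two-step S-path is closed by a direct edge.

Yes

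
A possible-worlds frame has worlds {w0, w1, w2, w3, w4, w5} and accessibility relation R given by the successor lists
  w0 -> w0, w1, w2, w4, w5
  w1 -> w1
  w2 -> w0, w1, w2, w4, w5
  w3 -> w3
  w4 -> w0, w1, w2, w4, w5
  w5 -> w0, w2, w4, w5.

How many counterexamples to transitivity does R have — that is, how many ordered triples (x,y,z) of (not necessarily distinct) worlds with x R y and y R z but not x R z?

3

Enumerating: (w5,w0,w1), (w5,w2,w1), (w5,w4,w1).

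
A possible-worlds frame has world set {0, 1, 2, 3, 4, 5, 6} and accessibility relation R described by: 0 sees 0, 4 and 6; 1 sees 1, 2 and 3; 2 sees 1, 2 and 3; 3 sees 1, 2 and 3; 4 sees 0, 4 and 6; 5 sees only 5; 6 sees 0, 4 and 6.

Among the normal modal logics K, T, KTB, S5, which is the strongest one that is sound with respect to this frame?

Reflexive (axiom T): yes — every world is R-related to itself.
Symmetric (axiom B): yes — every pair in R has its reverse in R.
Euclidean (axiom 5): yes — any two successors of a common world are R-related.
So F validates K, T, KTB, S5. The strongest is S5.

S5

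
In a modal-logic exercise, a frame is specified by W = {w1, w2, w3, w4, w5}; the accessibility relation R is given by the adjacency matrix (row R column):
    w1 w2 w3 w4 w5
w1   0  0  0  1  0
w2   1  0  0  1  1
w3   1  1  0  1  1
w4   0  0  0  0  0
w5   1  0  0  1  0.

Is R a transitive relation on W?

Yes

Transitive: yes — every two-step R-path is closed by a direct edge.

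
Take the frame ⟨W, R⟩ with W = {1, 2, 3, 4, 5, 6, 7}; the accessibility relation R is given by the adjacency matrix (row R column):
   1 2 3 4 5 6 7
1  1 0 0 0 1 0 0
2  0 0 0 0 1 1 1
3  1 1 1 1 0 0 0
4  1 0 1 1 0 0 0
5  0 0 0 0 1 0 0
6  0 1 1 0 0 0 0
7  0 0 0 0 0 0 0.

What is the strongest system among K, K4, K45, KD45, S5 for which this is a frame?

K

Transitive (axiom 4): no — 2 R 6 and 6 R 3, but not 2 R 3.
Euclidean (axiom 5): no — 2 R 5 and 2 R 6, but not 5 R 6.
Serial (axiom D): no — 7 has no R-successor.
Reflexive (axiom T): no — 2 is not related to itself.
So F validates K; K4 would additionally require R to be transitive. The strongest is K.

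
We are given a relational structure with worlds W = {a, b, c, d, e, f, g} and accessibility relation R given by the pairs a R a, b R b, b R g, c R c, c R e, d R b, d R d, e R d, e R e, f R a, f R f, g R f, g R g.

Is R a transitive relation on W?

No

Transitive: no — b R g and g R f, but not b R f.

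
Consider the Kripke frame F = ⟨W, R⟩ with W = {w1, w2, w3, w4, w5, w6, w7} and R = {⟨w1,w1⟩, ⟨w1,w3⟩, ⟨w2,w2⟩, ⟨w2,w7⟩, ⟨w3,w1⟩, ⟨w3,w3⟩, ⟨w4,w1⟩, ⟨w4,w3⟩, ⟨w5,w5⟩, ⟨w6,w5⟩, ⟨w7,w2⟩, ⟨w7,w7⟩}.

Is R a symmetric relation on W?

No

Symmetric: no — w4 R w1 but not w1 R w4.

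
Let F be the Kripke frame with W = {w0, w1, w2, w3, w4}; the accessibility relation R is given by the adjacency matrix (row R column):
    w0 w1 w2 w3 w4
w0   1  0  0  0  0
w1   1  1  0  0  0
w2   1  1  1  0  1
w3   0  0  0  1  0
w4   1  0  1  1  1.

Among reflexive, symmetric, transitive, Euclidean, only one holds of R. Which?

Reflexive: yes — every world is R-related to itself.
Symmetric: no — w1 R w0 but not w0 R w1.
Transitive: no — w2 R w4 and w4 R w3, but not w2 R w3.
Euclidean: no — w2 R w0 and w2 R w1, but not w0 R w1.
Only reflexive holds.

reflexive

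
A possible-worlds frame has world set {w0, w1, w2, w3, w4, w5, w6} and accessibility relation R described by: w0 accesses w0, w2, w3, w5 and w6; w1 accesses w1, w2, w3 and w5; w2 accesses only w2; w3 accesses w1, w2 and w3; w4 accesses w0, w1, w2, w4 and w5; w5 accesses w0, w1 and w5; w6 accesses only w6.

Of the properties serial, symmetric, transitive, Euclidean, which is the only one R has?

serial

Serial: yes — every world has a successor (e.g. w0 R w0).
Symmetric: no — w0 R w2 but not w2 R w0.
Transitive: no — w0 R w3 and w3 R w1, but not w0 R w1.
Euclidean: no — w0 R w2 and w0 R w3, but not w2 R w3.
Only serial holds.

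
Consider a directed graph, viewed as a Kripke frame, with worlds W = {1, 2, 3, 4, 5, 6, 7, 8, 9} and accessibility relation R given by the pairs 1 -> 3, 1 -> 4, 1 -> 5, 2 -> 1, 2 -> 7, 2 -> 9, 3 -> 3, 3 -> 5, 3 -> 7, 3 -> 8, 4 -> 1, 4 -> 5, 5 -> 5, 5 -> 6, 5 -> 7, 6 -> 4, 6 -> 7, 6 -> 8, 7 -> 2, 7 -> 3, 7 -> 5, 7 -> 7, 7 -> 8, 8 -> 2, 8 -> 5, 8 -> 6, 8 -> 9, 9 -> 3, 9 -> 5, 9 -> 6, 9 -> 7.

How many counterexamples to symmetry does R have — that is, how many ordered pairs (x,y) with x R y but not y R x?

18

Enumerating: (1,3), (1,5), (2,1), (2,9), (3,5), (3,8), (4,5), (5,6), (6,4), (6,7), (7,8), (8,2), (8,5), (8,9), (9,3), (9,5), (9,6), (9,7).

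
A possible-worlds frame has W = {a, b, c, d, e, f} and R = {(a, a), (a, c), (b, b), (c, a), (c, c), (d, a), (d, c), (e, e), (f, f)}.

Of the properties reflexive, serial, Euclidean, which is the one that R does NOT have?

Reflexive: no — d is not related to itself.
Serial: yes — every world has a successor (e.g. a R a).
Euclidean: yes — any two successors of a common world are R-related.
Only reflexive fails.

reflexive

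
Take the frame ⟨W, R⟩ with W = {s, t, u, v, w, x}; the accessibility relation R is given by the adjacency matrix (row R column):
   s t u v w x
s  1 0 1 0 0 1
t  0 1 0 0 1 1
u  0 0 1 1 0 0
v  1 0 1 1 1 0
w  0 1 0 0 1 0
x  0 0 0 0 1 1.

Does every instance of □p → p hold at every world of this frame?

Yes

The schema T characterises exactly the reflexive frames.
Reflexive: yes — every world is R-related to itself.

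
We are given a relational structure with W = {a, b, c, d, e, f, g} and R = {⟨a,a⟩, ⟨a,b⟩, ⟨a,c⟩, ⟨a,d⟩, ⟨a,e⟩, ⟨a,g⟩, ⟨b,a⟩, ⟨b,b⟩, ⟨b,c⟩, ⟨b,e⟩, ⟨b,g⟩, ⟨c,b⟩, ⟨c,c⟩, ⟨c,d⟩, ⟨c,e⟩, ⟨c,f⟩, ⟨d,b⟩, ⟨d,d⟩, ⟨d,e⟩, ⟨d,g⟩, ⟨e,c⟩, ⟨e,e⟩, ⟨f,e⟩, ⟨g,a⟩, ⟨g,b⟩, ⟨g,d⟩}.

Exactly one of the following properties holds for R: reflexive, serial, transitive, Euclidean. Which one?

Reflexive: no — f is not related to itself.
Serial: yes — every world has a successor (e.g. a R a).
Transitive: no — a R c and c R f, but not a R f.
Euclidean: no — a R b and a R d, but not b R d.
Only serial holds.

serial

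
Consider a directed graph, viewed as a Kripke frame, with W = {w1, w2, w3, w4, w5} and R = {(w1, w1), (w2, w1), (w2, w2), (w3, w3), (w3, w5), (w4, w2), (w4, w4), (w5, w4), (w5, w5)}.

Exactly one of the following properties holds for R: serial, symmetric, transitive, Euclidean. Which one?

Serial: yes — every world has a successor (e.g. w1 R w1).
Symmetric: no — w2 R w1 but not w1 R w2.
Transitive: no — w3 R w5 and w5 R w4, but not w3 R w4.
Euclidean: no — w2 R w1 and w2 R w2, but not w1 R w2.
Only serial holds.

serial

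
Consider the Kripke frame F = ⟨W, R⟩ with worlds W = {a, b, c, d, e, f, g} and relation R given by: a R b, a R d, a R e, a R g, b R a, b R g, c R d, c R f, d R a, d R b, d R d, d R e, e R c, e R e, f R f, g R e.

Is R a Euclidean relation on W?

No

Euclidean: no — a R b and a R d, but not b R d.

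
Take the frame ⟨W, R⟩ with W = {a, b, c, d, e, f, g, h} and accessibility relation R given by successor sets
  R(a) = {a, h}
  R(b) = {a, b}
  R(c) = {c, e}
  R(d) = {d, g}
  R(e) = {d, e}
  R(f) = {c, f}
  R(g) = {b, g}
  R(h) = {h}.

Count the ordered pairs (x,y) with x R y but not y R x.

Enumerating: (a,h), (b,a), (c,e), (d,g), (e,d), (f,c), (g,b).

7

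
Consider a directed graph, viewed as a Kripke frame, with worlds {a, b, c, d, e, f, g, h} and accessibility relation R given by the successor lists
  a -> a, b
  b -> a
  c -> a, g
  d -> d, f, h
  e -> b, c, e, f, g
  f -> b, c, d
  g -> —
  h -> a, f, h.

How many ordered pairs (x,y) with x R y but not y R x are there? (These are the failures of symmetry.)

Enumerating: (c,a), (c,g), (d,h), (e,b), (e,c), (e,f), (e,g), (f,b), (f,c), (h,a), (h,f).

11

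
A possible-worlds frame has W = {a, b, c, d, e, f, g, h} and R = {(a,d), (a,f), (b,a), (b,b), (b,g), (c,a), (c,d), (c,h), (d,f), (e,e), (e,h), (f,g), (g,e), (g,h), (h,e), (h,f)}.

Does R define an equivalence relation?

No

Reflexive: no — a is not related to itself.
Symmetric: no — a R d but not d R a.
Transitive: no — a R f and f R g, but not a R g.
So R is not an equivalence relation.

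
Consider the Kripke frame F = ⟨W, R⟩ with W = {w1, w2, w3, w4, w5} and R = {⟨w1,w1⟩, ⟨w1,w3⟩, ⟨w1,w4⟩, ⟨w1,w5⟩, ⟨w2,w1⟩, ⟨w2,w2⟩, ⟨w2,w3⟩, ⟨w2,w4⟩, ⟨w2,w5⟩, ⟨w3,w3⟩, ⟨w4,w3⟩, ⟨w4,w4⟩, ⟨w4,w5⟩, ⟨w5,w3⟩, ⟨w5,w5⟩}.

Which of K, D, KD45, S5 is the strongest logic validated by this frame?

Serial (axiom D): yes — every world has a successor (e.g. w1 R w1).
Euclidean (axiom 5): no — w1 R w3 and w1 R w4, but not w3 R w4.
Transitive (axiom 4): yes — every two-step R-path is closed by a direct edge.
Reflexive (axiom T): yes — every world is R-related to itself.
So F validates K, D; KD45 would additionally require R to be Euclidean. The strongest is D.

D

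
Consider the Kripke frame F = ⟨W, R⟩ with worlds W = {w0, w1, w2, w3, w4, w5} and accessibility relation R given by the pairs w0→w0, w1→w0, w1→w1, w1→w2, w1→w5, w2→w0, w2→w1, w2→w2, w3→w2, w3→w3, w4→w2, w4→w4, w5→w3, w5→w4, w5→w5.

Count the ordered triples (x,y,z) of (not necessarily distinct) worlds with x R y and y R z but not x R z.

9

Enumerating: (w1,w5,w3), (w1,w5,w4), (w2,w1,w5), (w3,w2,w0), (w3,w2,w1), (w4,w2,w0), (w4,w2,w1), (w5,w3,w2), (w5,w4,w2).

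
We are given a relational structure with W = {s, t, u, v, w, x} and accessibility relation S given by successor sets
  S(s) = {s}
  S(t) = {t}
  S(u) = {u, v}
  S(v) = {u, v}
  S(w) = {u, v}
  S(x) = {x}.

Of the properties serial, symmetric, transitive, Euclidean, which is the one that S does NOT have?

Serial: yes — every world has a successor (e.g. s S s).
Symmetric: no — w S u but not u S w.
Transitive: yes — every two-step S-path is closed by a direct edge.
Euclidean: yes — any two successors of a common world are S-related.
Only symmetric fails.

symmetric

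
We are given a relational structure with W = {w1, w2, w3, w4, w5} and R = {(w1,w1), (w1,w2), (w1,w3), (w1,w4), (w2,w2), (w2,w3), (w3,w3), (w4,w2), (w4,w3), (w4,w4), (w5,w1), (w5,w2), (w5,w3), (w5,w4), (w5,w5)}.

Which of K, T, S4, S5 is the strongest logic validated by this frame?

Reflexive (axiom T): yes — every world is R-related to itself.
Transitive (axiom 4): yes — every two-step R-path is closed by a direct edge.
Euclidean (axiom 5): no — w1 R w2 and w1 R w4, but not w2 R w4.
So F validates K, T, S4; S5 would additionally require R to be Euclidean. The strongest is S4.

S4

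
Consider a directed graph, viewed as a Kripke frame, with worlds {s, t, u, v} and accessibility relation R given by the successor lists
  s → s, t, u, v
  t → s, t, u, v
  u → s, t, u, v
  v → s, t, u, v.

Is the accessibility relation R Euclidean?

Euclidean: yes — any two successors of a common world are R-related.

Yes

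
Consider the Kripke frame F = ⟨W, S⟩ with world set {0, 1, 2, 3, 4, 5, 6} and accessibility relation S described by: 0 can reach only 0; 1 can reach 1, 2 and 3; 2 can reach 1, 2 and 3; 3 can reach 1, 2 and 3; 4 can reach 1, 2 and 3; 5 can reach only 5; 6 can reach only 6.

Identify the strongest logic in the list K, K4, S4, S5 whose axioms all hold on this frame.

Transitive (axiom 4): yes — every two-step S-path is closed by a direct edge.
Reflexive (axiom T): no — 4 is not related to itself.
Euclidean (axiom 5): yes — any two successors of a common world are S-related.
So F validates K, K4; S4 would additionally require S to be reflexive. The strongest is K4.

K4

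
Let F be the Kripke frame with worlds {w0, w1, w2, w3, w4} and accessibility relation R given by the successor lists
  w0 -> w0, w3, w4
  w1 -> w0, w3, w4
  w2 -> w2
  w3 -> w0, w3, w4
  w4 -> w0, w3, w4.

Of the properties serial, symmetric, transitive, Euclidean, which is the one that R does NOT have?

Serial: yes — every world has a successor (e.g. w0 R w0).
Symmetric: no — w1 R w0 but not w0 R w1.
Transitive: yes — every two-step R-path is closed by a direct edge.
Euclidean: yes — any two successors of a common world are R-related.
Only symmetric fails.

symmetric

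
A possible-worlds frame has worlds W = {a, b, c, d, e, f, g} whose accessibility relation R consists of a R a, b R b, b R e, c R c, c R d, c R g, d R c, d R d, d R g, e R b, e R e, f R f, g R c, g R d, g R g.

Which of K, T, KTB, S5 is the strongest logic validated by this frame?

Reflexive (axiom T): yes — every world is R-related to itself.
Symmetric (axiom B): yes — every pair in R has its reverse in R.
Euclidean (axiom 5): yes — any two successors of a common world are R-related.
So F validates K, T, KTB, S5. The strongest is S5.

S5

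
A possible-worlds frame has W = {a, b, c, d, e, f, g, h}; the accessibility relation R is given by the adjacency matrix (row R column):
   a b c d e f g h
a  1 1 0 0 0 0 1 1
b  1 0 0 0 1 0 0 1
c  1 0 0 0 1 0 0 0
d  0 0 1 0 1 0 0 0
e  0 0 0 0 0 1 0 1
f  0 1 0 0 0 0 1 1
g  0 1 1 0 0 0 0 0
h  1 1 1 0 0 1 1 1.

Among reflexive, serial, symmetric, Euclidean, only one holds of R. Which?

serial

Reflexive: no — b is not related to itself.
Serial: yes — every world has a successor (e.g. a R a).
Symmetric: no — a R g but not g R a.
Euclidean: no — a R b and a R g, but not b R g.
Only serial holds.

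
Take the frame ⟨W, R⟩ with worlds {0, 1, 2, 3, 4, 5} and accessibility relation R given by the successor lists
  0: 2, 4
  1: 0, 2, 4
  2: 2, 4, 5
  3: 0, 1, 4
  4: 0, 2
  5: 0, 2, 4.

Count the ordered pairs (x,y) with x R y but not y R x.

Enumerating: (0,2), (1,0), (1,2), (1,4), (3,0), (3,1), (3,4), (5,0), (5,4).

9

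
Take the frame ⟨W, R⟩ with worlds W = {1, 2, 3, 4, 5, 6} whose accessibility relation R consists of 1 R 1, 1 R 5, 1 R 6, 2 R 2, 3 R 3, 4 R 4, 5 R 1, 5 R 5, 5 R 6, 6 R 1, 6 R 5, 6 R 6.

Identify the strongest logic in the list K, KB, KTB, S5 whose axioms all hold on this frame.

Symmetric (axiom B): yes — every pair in R has its reverse in R.
Reflexive (axiom T): yes — every world is R-related to itself.
Euclidean (axiom 5): yes — any two successors of a common world are R-related.
So F validates K, KB, KTB, S5. The strongest is S5.

S5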